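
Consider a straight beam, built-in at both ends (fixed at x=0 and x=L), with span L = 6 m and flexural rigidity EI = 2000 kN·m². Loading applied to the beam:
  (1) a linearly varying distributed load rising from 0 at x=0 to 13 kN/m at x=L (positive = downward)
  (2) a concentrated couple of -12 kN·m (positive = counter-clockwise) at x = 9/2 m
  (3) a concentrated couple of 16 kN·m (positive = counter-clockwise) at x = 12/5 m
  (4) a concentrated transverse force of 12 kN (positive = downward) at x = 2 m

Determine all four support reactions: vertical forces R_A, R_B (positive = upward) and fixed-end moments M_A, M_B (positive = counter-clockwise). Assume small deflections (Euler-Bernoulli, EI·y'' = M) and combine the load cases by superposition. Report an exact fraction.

Load 1 — triangular load w₀=13 kN/m (0→w₀ over full span):
  R_A = 3w₀L/20 = 3·13·6/20 = 117/10 kN
  M_A = w₀L²/30 = 13·6²/30 = 78/5 kN·m
  R_B = 7w₀L/20 = 7·13·6/20 = 273/10 kN
  M_B = -w₀L²/20 = -13·6²/20 = -117/5 kN·m
Load 2 — applied couple M₀=-12 kN·m at a=9/2 m (b=L-a=3/2):
  R_A = 6M₀ab/L³ = 6·(-12)·(9/2)·(3/2)/6³ = -9/4 kN
  M_A = M₀b(2a-b)/L² = (-12)·(3/2)·(2·(9/2)-(3/2))/6² = -15/4 kN·m
  R_B = -6M₀ab/L³ = -6·(-12)·(9/2)·(3/2)/6³ = 9/4 kN
  M_B = M₀a(2b-a)/L² = (-12)·(9/2)·(2·(3/2)-(9/2))/6² = 9/4 kN·m
Load 3 — applied couple M₀=16 kN·m at a=12/5 m (b=L-a=18/5):
  R_A = 6M₀ab/L³ = 6·16·(12/5)·(18/5)/6³ = 96/25 kN
  M_A = M₀b(2a-b)/L² = 16·(18/5)·(2·(12/5)-(18/5))/6² = 48/25 kN·m
  R_B = -6M₀ab/L³ = -6·16·(12/5)·(18/5)/6³ = -96/25 kN
  M_B = M₀a(2b-a)/L² = 16·(12/5)·(2·(18/5)-(12/5))/6² = 128/25 kN·m
Load 4 — point force P=12 kN at a=2 m (b=L-a=4):
  R_A = Pb²(3a+b)/L³ = 12·4²·(3·2+4)/6³ = 80/9 kN
  M_A = Pab²/L² = 12·2·4²/6² = 32/3 kN·m
  R_B = Pa²(a+3b)/L³ = 12·2²·(2+3·4)/6³ = 28/9 kN
  M_B = -Pa²b/L² = -12·2²·4/6² = -16/3 kN·m
Superposition: R_A = 19961/900 kN, M_A = 7331/300 kN·m, R_B = 25939/900 kN, M_B = -6409/300 kN·m

R_A = 19961/900 kN, M_A = 7331/300 kN·m, R_B = 25939/900 kN, M_B = -6409/300 kN·m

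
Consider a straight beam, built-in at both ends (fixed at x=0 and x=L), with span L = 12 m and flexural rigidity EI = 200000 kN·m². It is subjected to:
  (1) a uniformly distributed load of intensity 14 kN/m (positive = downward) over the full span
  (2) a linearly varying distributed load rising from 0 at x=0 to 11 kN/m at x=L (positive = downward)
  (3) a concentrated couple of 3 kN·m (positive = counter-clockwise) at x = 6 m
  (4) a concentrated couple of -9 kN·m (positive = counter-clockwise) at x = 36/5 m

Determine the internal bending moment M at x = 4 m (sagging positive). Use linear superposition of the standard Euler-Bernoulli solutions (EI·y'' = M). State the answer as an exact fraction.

M(4) = 64739/900 kN·m

Load 1 — uniform load w=14 kN/m over full span:
  M_1 = wLx/2 - wL²/12 - wx²/2 = 14·12·4/2 - 14·12²/12 - 14·4²/2 = 56 kN·m
Load 2 — triangular load w₀=11 kN/m (0→w₀ over full span):
  M_2 = 3w₀Lx/20 - w₀L²/30 - w₀x³/(6L) = 3·11·12·4/20 - 11·12²/30 - 11·4³/(6·12) = 748/45 kN·m
Load 3 — applied couple M₀=3 kN·m at a=6 m (b=L-a=6):
  M_3 = R_Ax - M_A  [x≤a] with R_A=3/8, M_A=3/4 = (3/8)·4 - (3/4) = 3/4 kN·m
Load 4 — applied couple M₀=-9 kN·m at a=36/5 m (b=L-a=24/5):
  M_4 = R_Ax - M_A  [x≤a] with R_A=-27/25, M_A=-72/25 = (-27/25)·4 - (-72/25) = -36/25 kN·m
Superposition: M = Σ M_i = 64739/900 kN·m ≈ 71.932222 kN·m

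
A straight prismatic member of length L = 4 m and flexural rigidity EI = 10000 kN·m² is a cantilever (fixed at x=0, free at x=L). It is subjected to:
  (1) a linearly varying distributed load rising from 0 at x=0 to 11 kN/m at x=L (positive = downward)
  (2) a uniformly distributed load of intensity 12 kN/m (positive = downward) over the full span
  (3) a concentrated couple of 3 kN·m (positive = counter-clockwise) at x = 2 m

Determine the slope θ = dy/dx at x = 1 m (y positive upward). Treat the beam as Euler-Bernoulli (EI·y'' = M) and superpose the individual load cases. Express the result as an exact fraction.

Load 1 — triangular load w₀=11 kN/m (0→w₀ over full span):
  θ_1 = (w₀Lx²/4-w₀L²x/3-w₀x⁴/(24L))/EI = (11·4·1²/4-11·4²·1/3-11·1⁴/(24·4))/10000 = -1529/320000 rad
Load 2 — uniform load w=12 kN/m over full span:
  θ_2 = -wx(x²-3Lx+3L²)/(6EI) = -12·1·(1²-3·4·1+3·4²)/(6·10000) = -37/5000 rad
Load 3 — applied couple M₀=3 kN·m at a=2 m (b=L-a=2):
  θ_3 = M₀x/EI  [x≤a] = 3·1/10000 = 3/10000 rad
Superposition: θ = Σ θ_i = -3801/320000 rad ≈ -0.011878 rad

θ(1) = -3801/320000 rad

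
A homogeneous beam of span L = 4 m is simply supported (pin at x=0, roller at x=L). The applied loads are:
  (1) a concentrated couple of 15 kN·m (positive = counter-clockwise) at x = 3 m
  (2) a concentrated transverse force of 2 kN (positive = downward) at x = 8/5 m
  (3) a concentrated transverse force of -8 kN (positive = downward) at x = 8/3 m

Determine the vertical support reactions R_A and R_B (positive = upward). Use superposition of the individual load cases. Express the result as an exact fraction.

R_A = 137/60 kN, R_B = -497/60 kN

Load 1 — applied couple M₀=15 kN·m at a=3 m (b=L-a=1):
  R_A = M₀/L = 15/4 kN
  R_B = -M₀/L = -15/4 kN
Load 2 — point force P=2 kN at a=8/5 m (b=L-a=12/5):
  R_A = Pb/L = 2·(12/5)/4 = 6/5 kN
  R_B = Pa/L = 2·(8/5)/4 = 4/5 kN
Load 3 — point force P=-8 kN at a=8/3 m (b=L-a=4/3):
  R_A = Pb/L = (-8)·(4/3)/4 = -8/3 kN
  R_B = Pa/L = (-8)·(8/3)/4 = -16/3 kN
Superposition: R_A = 137/60 kN, R_B = -497/60 kN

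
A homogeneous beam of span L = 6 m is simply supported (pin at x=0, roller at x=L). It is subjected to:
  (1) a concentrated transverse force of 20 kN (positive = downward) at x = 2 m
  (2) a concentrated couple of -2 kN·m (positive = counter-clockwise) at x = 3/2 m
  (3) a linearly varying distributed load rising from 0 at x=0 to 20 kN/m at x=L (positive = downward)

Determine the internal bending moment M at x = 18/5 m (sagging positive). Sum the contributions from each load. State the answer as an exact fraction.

M(18/5) = 1572/25 kN·m

Load 1 — point force P=20 kN at a=2 m (b=L-a=4):
  M_1 = Pa(L-x)/L  [x>a] = 20·2·(6-(18/5))/6 = 16 kN·m
Load 2 — applied couple M₀=-2 kN·m at a=3/2 m (b=L-a=9/2):
  M_2 = M₀x/L - M₀  [x>a] = (-2)·(18/5)/6 - (-2) = 4/5 kN·m
Load 3 — triangular load w₀=20 kN/m (0→w₀ over full span):
  M_3 = w₀Lx/6 - w₀x³/(6L) = 20·6·(18/5)/6 - 20·(18/5)³/(6·6) = 1152/25 kN·m
Superposition: M = Σ M_i = 1572/25 kN·m ≈ 62.880000 kN·m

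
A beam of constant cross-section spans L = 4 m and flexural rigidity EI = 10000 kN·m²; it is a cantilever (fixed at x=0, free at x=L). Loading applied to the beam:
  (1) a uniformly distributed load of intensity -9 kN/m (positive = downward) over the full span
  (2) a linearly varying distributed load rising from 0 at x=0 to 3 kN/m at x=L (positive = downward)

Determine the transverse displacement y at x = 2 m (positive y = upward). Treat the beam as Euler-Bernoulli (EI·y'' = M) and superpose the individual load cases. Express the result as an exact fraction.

y(2) = 389/50000 m

Load 1 — uniform load w=-9 kN/m over full span:
  y_1 = -wx²(x²-4Lx+6L²)/(24EI) = -(-9)·2²·(2²-4·4·2+6·4²)/(24·10000) = 51/5000 m
Load 2 — triangular load w₀=3 kN/m (0→w₀ over full span):
  y_2 = (w₀Lx³/12-w₀L²x²/6-w₀x⁵/(120L))/EI = (3·4·2³/12-3·4²·2²/6-3·2⁵/(120·4))/10000 = -121/50000 m
Superposition: y = Σ y_i = 389/50000 m ≈ 0.007780 m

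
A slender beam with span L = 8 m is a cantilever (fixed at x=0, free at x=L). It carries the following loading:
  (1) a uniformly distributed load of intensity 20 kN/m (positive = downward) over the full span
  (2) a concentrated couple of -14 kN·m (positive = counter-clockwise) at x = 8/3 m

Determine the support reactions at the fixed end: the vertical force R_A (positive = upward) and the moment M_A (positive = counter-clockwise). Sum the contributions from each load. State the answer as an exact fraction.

R_A = 160 kN, M_A = 654 kN·m

Load 1 — uniform load w=20 kN/m over full span:
  R_A = wL = 20·8 = 160 kN
  M_A = wL²/2 = 20·8²/2 = 640 kN·m
Load 2 — applied couple M₀=-14 kN·m at a=8/3 m (b=L-a=16/3):
  R_A = 0 kN
  M_A = -M₀ = -(-14) = 14 kN·m
Superposition: R_A = 160 kN, M_A = 654 kN·m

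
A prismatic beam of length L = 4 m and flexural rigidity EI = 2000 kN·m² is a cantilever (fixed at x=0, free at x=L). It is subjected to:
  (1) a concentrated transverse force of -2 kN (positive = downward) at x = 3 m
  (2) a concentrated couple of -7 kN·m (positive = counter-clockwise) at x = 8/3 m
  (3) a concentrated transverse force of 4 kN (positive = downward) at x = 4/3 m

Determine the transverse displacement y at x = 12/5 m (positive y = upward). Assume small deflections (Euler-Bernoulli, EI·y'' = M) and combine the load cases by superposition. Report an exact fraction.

Load 1 — point force P=-2 kN at a=3 m (b=L-a=1):
  y_1 = -Px²(3a-x)/(6EI)  [x≤a] = -(-2)·(12/5)²·(3·3-(12/5))/(6·2000) = 99/15625 m
Load 2 — applied couple M₀=-7 kN·m at a=8/3 m (b=L-a=4/3):
  y_2 = M₀x²/(2EI)  [x≤a] = (-7)·(12/5)²/(2·2000) = -63/6250 m
Load 3 — point force P=4 kN at a=4/3 m (b=L-a=8/3):
  y_3 = -Pa²(3x-a)/(6EI)  [x>a] = -4·(4/3)²·(3·(12/5)-(4/3))/(6·2000) = -176/50625 m
Superposition: y = Σ y_i = -18277/2531250 m ≈ -0.007221 m

y(12/5) = -18277/2531250 m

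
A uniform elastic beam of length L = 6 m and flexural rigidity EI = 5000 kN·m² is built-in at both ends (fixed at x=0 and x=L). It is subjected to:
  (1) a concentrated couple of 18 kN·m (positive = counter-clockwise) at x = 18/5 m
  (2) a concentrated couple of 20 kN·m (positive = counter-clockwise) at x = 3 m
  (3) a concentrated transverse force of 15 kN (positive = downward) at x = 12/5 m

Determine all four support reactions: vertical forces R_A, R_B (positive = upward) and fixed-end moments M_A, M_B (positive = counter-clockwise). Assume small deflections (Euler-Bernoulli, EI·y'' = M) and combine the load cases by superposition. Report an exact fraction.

R_A = 476/25 kN, M_A = 593/25 kN·m, R_B = -101/25 kN, M_B = -37/25 kN·m

Load 1 — applied couple M₀=18 kN·m at a=18/5 m (b=L-a=12/5):
  R_A = 6M₀ab/L³ = 6·18·(18/5)·(12/5)/6³ = 108/25 kN
  M_A = M₀b(2a-b)/L² = 18·(12/5)·(2·(18/5)-(12/5))/6² = 144/25 kN·m
  R_B = -6M₀ab/L³ = -6·18·(18/5)·(12/5)/6³ = -108/25 kN
  M_B = M₀a(2b-a)/L² = 18·(18/5)·(2·(12/5)-(18/5))/6² = 54/25 kN·m
Load 2 — applied couple M₀=20 kN·m at a=3 m (b=L-a=3):
  R_A = 6M₀ab/L³ = 6·20·3·3/6³ = 5 kN
  M_A = M₀b(2a-b)/L² = 20·3·(2·3-3)/6² = 5 kN·m
  R_B = -6M₀ab/L³ = -6·20·3·3/6³ = -5 kN
  M_B = M₀a(2b-a)/L² = 20·3·(2·3-3)/6² = 5 kN·m
Load 3 — point force P=15 kN at a=12/5 m (b=L-a=18/5):
  R_A = Pb²(3a+b)/L³ = 15·(18/5)²·(3·(12/5)+(18/5))/6³ = 243/25 kN
  M_A = Pab²/L² = 15·(12/5)·(18/5)²/6² = 324/25 kN·m
  R_B = Pa²(a+3b)/L³ = 15·(12/5)²·((12/5)+3·(18/5))/6³ = 132/25 kN
  M_B = -Pa²b/L² = -15·(12/5)²·(18/5)/6² = -216/25 kN·m
Superposition: R_A = 476/25 kN, M_A = 593/25 kN·m, R_B = -101/25 kN, M_B = -37/25 kN·m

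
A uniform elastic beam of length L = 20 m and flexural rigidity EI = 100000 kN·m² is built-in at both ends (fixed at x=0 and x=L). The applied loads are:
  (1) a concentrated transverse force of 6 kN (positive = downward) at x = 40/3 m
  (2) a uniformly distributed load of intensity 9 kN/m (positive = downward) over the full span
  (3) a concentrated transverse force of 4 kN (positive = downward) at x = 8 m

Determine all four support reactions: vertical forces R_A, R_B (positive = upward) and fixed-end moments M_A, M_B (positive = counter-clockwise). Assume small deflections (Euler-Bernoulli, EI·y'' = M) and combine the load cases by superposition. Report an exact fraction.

Load 1 — point force P=6 kN at a=40/3 m (b=L-a=20/3):
  R_A = Pb²(3a+b)/L³ = 6·(20/3)²·(3·(40/3)+(20/3))/20³ = 14/9 kN
  M_A = Pab²/L² = 6·(40/3)·(20/3)²/20² = 80/9 kN·m
  R_B = Pa²(a+3b)/L³ = 6·(40/3)²·((40/3)+3·(20/3))/20³ = 40/9 kN
  M_B = -Pa²b/L² = -6·(40/3)²·(20/3)/20² = -160/9 kN·m
Load 2 — uniform load w=9 kN/m over full span:
  R_A = wL/2 = 9·20/2 = 90 kN
  M_A = wL²/12 = 9·20²/12 = 300 kN·m
  R_B = wL/2 = 9·20/2 = 90 kN
  M_B = -wL²/12 = -9·20²/12 = -300 kN·m
Load 3 — point force P=4 kN at a=8 m (b=L-a=12):
  R_A = Pb²(3a+b)/L³ = 4·12²·(3·8+12)/20³ = 324/125 kN
  M_A = Pab²/L² = 4·8·12²/20² = 288/25 kN·m
  R_B = Pa²(a+3b)/L³ = 4·8²·(8+3·12)/20³ = 176/125 kN
  M_B = -Pa²b/L² = -4·8²·12/20² = -192/25 kN·m
Superposition: R_A = 105916/1125 kN, M_A = 72092/225 kN·m, R_B = 107834/1125 kN, M_B = -73228/225 kN·m

R_A = 105916/1125 kN, M_A = 72092/225 kN·m, R_B = 107834/1125 kN, M_B = -73228/225 kN·m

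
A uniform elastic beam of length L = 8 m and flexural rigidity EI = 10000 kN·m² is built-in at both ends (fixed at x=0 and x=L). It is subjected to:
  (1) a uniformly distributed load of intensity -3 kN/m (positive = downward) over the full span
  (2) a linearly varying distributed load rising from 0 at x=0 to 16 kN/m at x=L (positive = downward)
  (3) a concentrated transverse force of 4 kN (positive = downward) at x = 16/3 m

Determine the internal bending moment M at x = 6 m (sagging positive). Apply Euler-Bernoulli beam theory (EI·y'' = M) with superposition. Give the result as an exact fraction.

Load 1 — uniform load w=-3 kN/m over full span:
  M_1 = wLx/2 - wL²/12 - wx²/2 = (-3)·8·6/2 - (-3)·8²/12 - (-3)·6²/2 = -2 kN·m
Load 2 — triangular load w₀=16 kN/m (0→w₀ over full span):
  M_2 = 3w₀Lx/20 - w₀L²/30 - w₀x³/(6L) = 3·16·8·6/20 - 16·8²/30 - 16·6³/(6·8) = 136/15 kN·m
Load 3 — point force P=4 kN at a=16/3 m (b=L-a=8/3):
  M_3 = Pa²(a+3b)(L-x)/L³ - Pa²b/L²  [x>a] = 4·(16/3)²·((16/3)+3·(8/3))·(8-6)/8³ - 4·(16/3)²·(8/3)/8² = 32/27 kN·m
Superposition: M = Σ M_i = 1114/135 kN·m ≈ 8.251852 kN·m

M(6) = 1114/135 kN·m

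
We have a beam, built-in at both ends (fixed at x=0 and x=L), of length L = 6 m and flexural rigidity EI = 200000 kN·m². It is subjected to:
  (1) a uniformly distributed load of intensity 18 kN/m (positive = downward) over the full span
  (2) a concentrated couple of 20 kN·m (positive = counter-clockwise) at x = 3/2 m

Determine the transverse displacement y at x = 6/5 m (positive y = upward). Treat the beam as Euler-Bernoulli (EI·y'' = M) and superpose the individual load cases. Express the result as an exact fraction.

y(6/5) = -26379/250000000 m

Load 1 — uniform load w=18 kN/m over full span:
  y_1 = -wx²(L-x)²/(24EI) = -18·(6/5)²·(6-(6/5))²/(24·200000) = -243/1953125 m
Load 2 — applied couple M₀=20 kN·m at a=3/2 m (b=L-a=9/2):
  y_2 = (R_Ax³/6 - M_Ax²/2)/EI  [x≤a] with R_A=15/4, M_A=-15/4 = ((15/4)·(6/5)³/6 - (-15/4)·(6/5)²/2)/200000 = 189/10000000 m
Superposition: y = Σ y_i = -26379/250000000 m ≈ -0.000106 m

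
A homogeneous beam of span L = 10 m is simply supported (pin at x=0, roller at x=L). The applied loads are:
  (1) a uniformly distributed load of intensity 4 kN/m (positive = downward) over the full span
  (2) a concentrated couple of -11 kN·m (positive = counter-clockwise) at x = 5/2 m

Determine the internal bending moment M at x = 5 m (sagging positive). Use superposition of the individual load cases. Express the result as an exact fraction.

M(5) = 111/2 kN·m

Load 1 — uniform load w=4 kN/m over full span:
  M_1 = wx(L-x)/2 = 4·5·(10-5)/2 = 50 kN·m
Load 2 — applied couple M₀=-11 kN·m at a=5/2 m (b=L-a=15/2):
  M_2 = M₀x/L - M₀  [x>a] = (-11)·5/10 - (-11) = 11/2 kN·m
Superposition: M = Σ M_i = 111/2 kN·m ≈ 55.500000 kN·m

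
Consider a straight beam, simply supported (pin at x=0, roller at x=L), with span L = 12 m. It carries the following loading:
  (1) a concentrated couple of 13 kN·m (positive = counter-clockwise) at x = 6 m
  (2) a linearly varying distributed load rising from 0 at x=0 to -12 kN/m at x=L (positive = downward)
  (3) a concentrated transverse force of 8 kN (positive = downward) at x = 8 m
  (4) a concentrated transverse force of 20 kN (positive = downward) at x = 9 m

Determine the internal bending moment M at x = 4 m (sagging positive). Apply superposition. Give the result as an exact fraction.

Load 1 — applied couple M₀=13 kN·m at a=6 m (b=L-a=6):
  M_1 = M₀x/L  [x≤a] = 13·4/12 = 13/3 kN·m
Load 2 — triangular load w₀=-12 kN/m (0→w₀ over full span):
  M_2 = w₀Lx/6 - w₀x³/(6L) = (-12)·12·4/6 - (-12)·4³/(6·12) = -256/3 kN·m
Load 3 — point force P=8 kN at a=8 m (b=L-a=4):
  M_3 = Pbx/L  [x≤a] = 8·4·4/12 = 32/3 kN·m
Load 4 — point force P=20 kN at a=9 m (b=L-a=3):
  M_4 = Pbx/L  [x≤a] = 20·3·4/12 = 20 kN·m
Superposition: M = Σ M_i = -151/3 kN·m ≈ -50.333333 kN·m

M(4) = -151/3 kN·m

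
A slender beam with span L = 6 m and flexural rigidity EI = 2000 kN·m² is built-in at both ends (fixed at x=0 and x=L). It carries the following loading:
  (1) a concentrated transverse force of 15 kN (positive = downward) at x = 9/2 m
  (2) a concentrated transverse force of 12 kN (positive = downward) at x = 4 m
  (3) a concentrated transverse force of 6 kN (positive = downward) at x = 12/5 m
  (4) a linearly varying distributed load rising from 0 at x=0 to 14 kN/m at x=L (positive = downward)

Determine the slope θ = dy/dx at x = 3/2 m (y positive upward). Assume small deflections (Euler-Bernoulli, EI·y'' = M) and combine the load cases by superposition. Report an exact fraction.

θ(3/2) = -739539/64000000 rad

Load 1 — point force P=15 kN at a=9/2 m (b=L-a=3/2):
  θ_1 = -Pb²x(2aL-(3a+b)x)/(2L³EI)  [x≤a] = -15·(3/2)²·(3/2)·(2·(9/2)·6-(3·(9/2)+(3/2))·(3/2))/(2·6³·2000) = -189/102400 rad
Load 2 — point force P=12 kN at a=4 m (b=L-a=2):
  θ_2 = -Pb²x(2aL-(3a+b)x)/(2L³EI)  [x≤a] = -12·2²·(3/2)·(2·4·6-(3·4+2)·(3/2))/(2·6³·2000) = -9/4000 rad
Load 3 — point force P=6 kN at a=12/5 m (b=L-a=18/5):
  θ_3 = -Pb²x(2aL-(3a+b)x)/(2L³EI)  [x≤a] = -6·(18/5)²·(3/2)·(2·(12/5)·6-(3·(12/5)+(18/5))·(3/2))/(2·6³·2000) = -1701/1000000 rad
Load 4 — triangular load w₀=14 kN/m (0→w₀ over full span):
  θ_4 = -w₀(2x(L-x)(L-2x)(x+2L)+x²(L-x)²)/(120LEI) = -14·(2·(3/2)·(6-(3/2))·(6-2·(3/2))·((3/2)+2·6)+(3/2)²·(6-(3/2))²)/(120·6·2000) = -7371/1280000 rad
Superposition: θ = Σ θ_i = -739539/64000000 rad ≈ -0.011555 rad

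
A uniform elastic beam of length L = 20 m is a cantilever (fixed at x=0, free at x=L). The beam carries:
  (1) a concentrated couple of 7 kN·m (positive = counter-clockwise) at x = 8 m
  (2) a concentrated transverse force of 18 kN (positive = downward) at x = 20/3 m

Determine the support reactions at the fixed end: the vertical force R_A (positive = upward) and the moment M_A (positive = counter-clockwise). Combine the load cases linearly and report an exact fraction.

Load 1 — applied couple M₀=7 kN·m at a=8 m (b=L-a=12):
  R_A = 0 kN
  M_A = -M₀ = -7 kN·m
Load 2 — point force P=18 kN at a=20/3 m (b=L-a=40/3):
  R_A = P = 18 kN
  M_A = Pa = 18·(20/3) = 120 kN·m
Superposition: R_A = 18 kN, M_A = 113 kN·m

R_A = 18 kN, M_A = 113 kN·m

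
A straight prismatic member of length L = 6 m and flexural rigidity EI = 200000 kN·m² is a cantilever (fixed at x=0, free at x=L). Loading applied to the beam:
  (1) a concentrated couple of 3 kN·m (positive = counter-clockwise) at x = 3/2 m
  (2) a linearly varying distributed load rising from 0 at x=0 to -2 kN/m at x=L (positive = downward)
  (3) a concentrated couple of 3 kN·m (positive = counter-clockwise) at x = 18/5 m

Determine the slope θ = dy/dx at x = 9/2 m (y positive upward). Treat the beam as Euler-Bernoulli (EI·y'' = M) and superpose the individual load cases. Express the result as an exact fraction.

θ(9/2) = 43677/128000000 rad

Load 1 — applied couple M₀=3 kN·m at a=3/2 m (b=L-a=9/2):
  θ_1 = M₀a/EI  [x>a] = 3·(3/2)/200000 = 9/400000 rad
Load 2 — triangular load w₀=-2 kN/m (0→w₀ over full span):
  θ_2 = (w₀Lx²/4-w₀L²x/3-w₀x⁴/(24L))/EI = ((-2)·6·(9/2)²/4-(-2)·6²·(9/2)/3-(-2)·(9/2)⁴/(24·6))/200000 = 6777/25600000 rad
Load 3 — applied couple M₀=3 kN·m at a=18/5 m (b=L-a=12/5):
  θ_3 = M₀a/EI  [x>a] = 3·(18/5)/200000 = 27/500000 rad
Superposition: θ = Σ θ_i = 43677/128000000 rad ≈ 0.000341 rad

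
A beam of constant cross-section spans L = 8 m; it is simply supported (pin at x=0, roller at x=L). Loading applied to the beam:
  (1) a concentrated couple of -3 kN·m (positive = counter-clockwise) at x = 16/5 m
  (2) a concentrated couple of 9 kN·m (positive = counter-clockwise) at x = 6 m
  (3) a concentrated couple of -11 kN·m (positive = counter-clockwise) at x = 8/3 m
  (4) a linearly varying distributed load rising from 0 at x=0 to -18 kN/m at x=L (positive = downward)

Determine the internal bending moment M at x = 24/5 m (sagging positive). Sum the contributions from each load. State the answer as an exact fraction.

Load 1 — applied couple M₀=-3 kN·m at a=16/5 m (b=L-a=24/5):
  M_1 = M₀x/L - M₀  [x>a] = (-3)·(24/5)/8 - (-3) = 6/5 kN·m
Load 2 — applied couple M₀=9 kN·m at a=6 m (b=L-a=2):
  M_2 = M₀x/L  [x≤a] = 9·(24/5)/8 = 27/5 kN·m
Load 3 — applied couple M₀=-11 kN·m at a=8/3 m (b=L-a=16/3):
  M_3 = M₀x/L - M₀  [x>a] = (-11)·(24/5)/8 - (-11) = 22/5 kN·m
Load 4 — triangular load w₀=-18 kN/m (0→w₀ over full span):
  M_4 = w₀Lx/6 - w₀x³/(6L) = (-18)·8·(24/5)/6 - (-18)·(24/5)³/(6·8) = -9216/125 kN·m
Superposition: M = Σ M_i = -7841/125 kN·m ≈ -62.728000 kN·m

M(24/5) = -7841/125 kN·m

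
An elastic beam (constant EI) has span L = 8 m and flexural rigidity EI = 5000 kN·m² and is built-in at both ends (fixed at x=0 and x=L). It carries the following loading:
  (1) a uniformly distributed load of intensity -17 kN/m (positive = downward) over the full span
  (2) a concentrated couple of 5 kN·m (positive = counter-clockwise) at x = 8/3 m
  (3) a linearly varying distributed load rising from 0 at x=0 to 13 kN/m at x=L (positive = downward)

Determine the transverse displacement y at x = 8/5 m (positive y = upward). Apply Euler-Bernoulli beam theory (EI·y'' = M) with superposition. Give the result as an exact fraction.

Load 1 — uniform load w=-17 kN/m over full span:
  y_1 = -wx²(L-x)²/(24EI) = -(-17)·(8/5)²·(8-(8/5))²/(24·5000) = 17408/1171875 m
Load 2 — applied couple M₀=5 kN·m at a=8/3 m (b=L-a=16/3):
  y_2 = (R_Ax³/6 - M_Ax²/2)/EI  [x≤a] with R_A=5/6, M_A=0 = ((5/6)·(8/5)³/6 - 0·(8/5)²/2)/5000 = 16/140625 m
Load 3 — triangular load w₀=13 kN/m (0→w₀ over full span):
  y_3 = -w₀x²(L-x)²(x+2L)/(120LEI) = -13·(8/5)²·(8-(8/5))²·((8/5)+2·8)/(120·8·5000) = -146432/29296875 m
Superposition: y = Σ y_i = 876304/87890625 m ≈ 0.009970 m

y(8/5) = 876304/87890625 m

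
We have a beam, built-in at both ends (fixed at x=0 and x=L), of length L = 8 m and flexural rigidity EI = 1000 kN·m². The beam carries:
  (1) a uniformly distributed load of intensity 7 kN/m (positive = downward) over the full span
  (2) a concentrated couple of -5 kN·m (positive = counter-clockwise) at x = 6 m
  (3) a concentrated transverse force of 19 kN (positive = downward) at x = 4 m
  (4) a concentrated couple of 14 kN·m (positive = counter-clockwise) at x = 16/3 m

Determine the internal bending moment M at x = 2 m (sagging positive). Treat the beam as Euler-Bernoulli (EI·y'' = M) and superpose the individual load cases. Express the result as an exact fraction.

M(2) = 463/96 kN·m

Load 1 — uniform load w=7 kN/m over full span:
  M_1 = wLx/2 - wL²/12 - wx²/2 = 7·8·2/2 - 7·8²/12 - 7·2²/2 = 14/3 kN·m
Load 2 — applied couple M₀=-5 kN·m at a=6 m (b=L-a=2):
  M_2 = R_Ax - M_A  [x≤a] with R_A=-45/64, M_A=-25/16 = (-45/64)·2 - (-25/16) = 5/32 kN·m
Load 3 — point force P=19 kN at a=4 m (b=L-a=4):
  M_3 = Pb²(3a+b)x/L³ - Pab²/L²  [x≤a] = 19·4²·(3·4+4)·2/8³ - 19·4·4²/8² = 0 kN·m
Load 4 — applied couple M₀=14 kN·m at a=16/3 m (b=L-a=8/3):
  M_4 = R_Ax - M_A  [x≤a] with R_A=7/3, M_A=14/3 = (7/3)·2 - (14/3) = 0 kN·m
Superposition: M = Σ M_i = 463/96 kN·m ≈ 4.822917 kN·m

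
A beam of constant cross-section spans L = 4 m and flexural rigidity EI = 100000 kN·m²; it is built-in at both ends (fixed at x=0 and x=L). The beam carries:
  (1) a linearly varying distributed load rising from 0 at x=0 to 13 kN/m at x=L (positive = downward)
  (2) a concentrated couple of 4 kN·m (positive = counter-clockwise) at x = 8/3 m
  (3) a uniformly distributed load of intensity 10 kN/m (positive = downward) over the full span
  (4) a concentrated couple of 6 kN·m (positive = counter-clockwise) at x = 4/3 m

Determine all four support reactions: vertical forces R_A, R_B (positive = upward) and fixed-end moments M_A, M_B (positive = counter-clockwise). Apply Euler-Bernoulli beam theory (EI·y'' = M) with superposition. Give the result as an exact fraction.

Load 1 — triangular load w₀=13 kN/m (0→w₀ over full span):
  R_A = 3w₀L/20 = 3·13·4/20 = 39/5 kN
  M_A = w₀L²/30 = 13·4²/30 = 104/15 kN·m
  R_B = 7w₀L/20 = 7·13·4/20 = 91/5 kN
  M_B = -w₀L²/20 = -13·4²/20 = -52/5 kN·m
Load 2 — applied couple M₀=4 kN·m at a=8/3 m (b=L-a=4/3):
  R_A = 6M₀ab/L³ = 6·4·(8/3)·(4/3)/4³ = 4/3 kN
  M_A = M₀b(2a-b)/L² = 4·(4/3)·(2·(8/3)-(4/3))/4² = 4/3 kN·m
  R_B = -6M₀ab/L³ = -6·4·(8/3)·(4/3)/4³ = -4/3 kN
  M_B = M₀a(2b-a)/L² = 4·(8/3)·(2·(4/3)-(8/3))/4² = 0 kN·m
Load 3 — uniform load w=10 kN/m over full span:
  R_A = wL/2 = 10·4/2 = 20 kN
  M_A = wL²/12 = 10·4²/12 = 40/3 kN·m
  R_B = wL/2 = 10·4/2 = 20 kN
  M_B = -wL²/12 = -10·4²/12 = -40/3 kN·m
Load 4 — applied couple M₀=6 kN·m at a=4/3 m (b=L-a=8/3):
  R_A = 6M₀ab/L³ = 6·6·(4/3)·(8/3)/4³ = 2 kN
  M_A = M₀b(2a-b)/L² = 6·(8/3)·(2·(4/3)-(8/3))/4² = 0 kN·m
  R_B = -6M₀ab/L³ = -6·6·(4/3)·(8/3)/4³ = -2 kN
  M_B = M₀a(2b-a)/L² = 6·(4/3)·(2·(8/3)-(4/3))/4² = 2 kN·m
Superposition: R_A = 467/15 kN, M_A = 108/5 kN·m, R_B = 523/15 kN, M_B = -326/15 kN·m

R_A = 467/15 kN, M_A = 108/5 kN·m, R_B = 523/15 kN, M_B = -326/15 kN·m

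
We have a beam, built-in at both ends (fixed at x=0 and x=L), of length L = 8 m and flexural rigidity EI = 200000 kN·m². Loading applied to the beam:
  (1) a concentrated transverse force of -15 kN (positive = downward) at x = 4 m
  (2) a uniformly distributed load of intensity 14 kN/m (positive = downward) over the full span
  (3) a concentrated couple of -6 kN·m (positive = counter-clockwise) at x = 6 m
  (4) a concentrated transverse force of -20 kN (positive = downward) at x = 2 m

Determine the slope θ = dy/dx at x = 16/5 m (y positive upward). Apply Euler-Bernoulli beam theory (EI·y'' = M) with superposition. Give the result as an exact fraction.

θ(16/5) = -1087/12500000 rad

Load 1 — point force P=-15 kN at a=4 m (b=L-a=4):
  θ_1 = -Pb²x(2aL-(3a+b)x)/(2L³EI)  [x≤a] = -(-15)·4²·(16/5)·(2·4·8-(3·4+4)·(16/5))/(2·8³·200000) = 3/62500 rad
Load 2 — uniform load w=14 kN/m over full span:
  θ_2 = -wx(L-x)(L-2x)/(12EI) = -14·(16/5)·(8-(16/5))·(8-2·(16/5))/(12·200000) = -56/390625 rad
Load 3 — applied couple M₀=-6 kN·m at a=6 m (b=L-a=2):
  θ_3 = (R_Ax²/2 - M_Ax)/EI  [x≤a] with R_A=-27/32, M_A=-15/8 = ((-27/32)·(16/5)²/2 - (-15/8)·(16/5))/200000 = 21/2500000 rad
Load 4 — point force P=-20 kN at a=2 m (b=L-a=6):
  θ_4 = Pa²(L-x)(2bL-(3b+a)(L-x))/(2L³EI)  [x>a] = (-20)·2²·(8-(16/5))·(2·6·8-(3·6+2)·(8-(16/5)))/(2·8³·200000) = 0 rad
Superposition: θ = Σ θ_i = -1087/12500000 rad ≈ -0.000087 rad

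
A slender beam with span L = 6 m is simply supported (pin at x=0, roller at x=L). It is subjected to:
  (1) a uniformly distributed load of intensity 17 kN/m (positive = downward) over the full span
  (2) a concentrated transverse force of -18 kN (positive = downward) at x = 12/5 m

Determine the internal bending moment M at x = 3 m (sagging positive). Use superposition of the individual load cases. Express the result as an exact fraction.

Load 1 — uniform load w=17 kN/m over full span:
  M_1 = wx(L-x)/2 = 17·3·(6-3)/2 = 153/2 kN·m
Load 2 — point force P=-18 kN at a=12/5 m (b=L-a=18/5):
  M_2 = Pa(L-x)/L  [x>a] = (-18)·(12/5)·(6-3)/6 = -108/5 kN·m
Superposition: M = Σ M_i = 549/10 kN·m ≈ 54.900000 kN·m

M(3) = 549/10 kN·m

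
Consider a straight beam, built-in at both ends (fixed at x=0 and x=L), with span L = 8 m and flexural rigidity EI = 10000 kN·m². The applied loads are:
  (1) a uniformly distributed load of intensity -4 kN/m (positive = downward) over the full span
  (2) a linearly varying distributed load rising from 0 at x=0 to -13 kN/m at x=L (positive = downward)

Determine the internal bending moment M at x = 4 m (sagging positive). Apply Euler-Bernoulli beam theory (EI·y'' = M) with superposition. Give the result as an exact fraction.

M(4) = -28 kN·m

Load 1 — uniform load w=-4 kN/m over full span:
  M_1 = wLx/2 - wL²/12 - wx²/2 = (-4)·8·4/2 - (-4)·8²/12 - (-4)·4²/2 = -32/3 kN·m
Load 2 — triangular load w₀=-13 kN/m (0→w₀ over full span):
  M_2 = 3w₀Lx/20 - w₀L²/30 - w₀x³/(6L) = 3·(-13)·8·4/20 - (-13)·8²/30 - (-13)·4³/(6·8) = -52/3 kN·m
Superposition: M = Σ M_i = -28 kN·m ≈ -28.000000 kN·m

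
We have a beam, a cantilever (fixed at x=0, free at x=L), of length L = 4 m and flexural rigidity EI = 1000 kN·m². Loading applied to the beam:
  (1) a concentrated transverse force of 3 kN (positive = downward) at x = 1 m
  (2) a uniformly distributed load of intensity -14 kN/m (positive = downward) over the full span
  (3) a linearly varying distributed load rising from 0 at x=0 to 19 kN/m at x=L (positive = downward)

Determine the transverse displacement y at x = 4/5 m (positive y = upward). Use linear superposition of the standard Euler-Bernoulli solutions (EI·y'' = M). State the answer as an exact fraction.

Load 1 — point force P=3 kN at a=1 m (b=L-a=3):
  y_1 = -Px²(3a-x)/(6EI)  [x≤a] = -3·(4/5)²·(3·1-(4/5))/(6·1000) = -11/15625 m
Load 2 — uniform load w=-14 kN/m over full span:
  y_2 = -wx²(x²-4Lx+6L²)/(24EI) = -(-14)·(4/5)²·((4/5)²-4·4·(4/5)+6·4²)/(24·1000) = 7336/234375 m
Load 3 — triangular load w₀=19 kN/m (0→w₀ over full span):
  y_3 = (w₀Lx³/12-w₀L²x²/6-w₀x⁵/(120L))/EI = (19·4·(4/5)³/12-19·4²·(4/5)²/6-19·(4/5)⁵/(120·4))/1000 = -171076/5859375 m
Superposition: y = Σ y_i = 2733/1953125 m ≈ 0.001399 m

y(4/5) = 2733/1953125 m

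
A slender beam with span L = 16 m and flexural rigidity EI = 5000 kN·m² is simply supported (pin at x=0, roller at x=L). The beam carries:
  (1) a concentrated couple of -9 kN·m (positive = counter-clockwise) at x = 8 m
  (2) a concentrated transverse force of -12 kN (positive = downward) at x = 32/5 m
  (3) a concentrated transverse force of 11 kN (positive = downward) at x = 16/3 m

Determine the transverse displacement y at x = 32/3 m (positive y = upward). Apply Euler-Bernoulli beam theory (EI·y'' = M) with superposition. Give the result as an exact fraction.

y(32/3) = 491348/18984375 m

Load 1 — applied couple M₀=-9 kN·m at a=8 m (b=L-a=8):
  y_1 = (M₀x³/(6L)-M₀(x-a)²/2+C₁x)/EI  [x>a] with C₁=M₀(3b²-L²)/(6L)=6 = ((-9)·(32/3)³/(6·16)-(-9)·((32/3)-8)²/2+6·(32/3))/5000 = -4/1125 m
Load 2 — point force P=-12 kN at a=32/5 m (b=L-a=48/5):
  y_2 = -Pa(L-x)(2Lx-a²-x²)/(6LEI)  [x>a] = -(-12)·(32/5)·(16-(32/3))·(2·16·(32/3)-(32/5)²-(32/3)²)/(6·16·5000) = 335872/2109375 m
Load 3 — point force P=11 kN at a=16/3 m (b=L-a=32/3):
  y_3 = -Pa(L-x)(2Lx-a²-x²)/(6LEI)  [x>a] = -11·(16/3)·(16-(32/3))·(2·16·(32/3)-(16/3)²-(32/3)²)/(6·16·5000) = -19712/151875 m
Superposition: y = Σ y_i = 491348/18984375 m ≈ 0.025882 m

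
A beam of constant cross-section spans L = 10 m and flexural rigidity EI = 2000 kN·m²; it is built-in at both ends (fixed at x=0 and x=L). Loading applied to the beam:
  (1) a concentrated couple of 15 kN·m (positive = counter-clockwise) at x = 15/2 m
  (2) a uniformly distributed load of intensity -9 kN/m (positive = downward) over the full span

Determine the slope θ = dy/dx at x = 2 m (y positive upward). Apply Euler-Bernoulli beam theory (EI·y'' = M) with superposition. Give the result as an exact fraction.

θ(2) = 33/1000 rad

Load 1 — applied couple M₀=15 kN·m at a=15/2 m (b=L-a=5/2):
  θ_1 = (R_Ax²/2 - M_Ax)/EI  [x≤a] with R_A=27/16, M_A=75/16 = ((27/16)·2²/2 - (75/16)·2)/2000 = -3/1000 rad
Load 2 — uniform load w=-9 kN/m over full span:
  θ_2 = -wx(L-x)(L-2x)/(12EI) = -(-9)·2·(10-2)·(10-2·2)/(12·2000) = 9/250 rad
Superposition: θ = Σ θ_i = 33/1000 rad ≈ 0.033000 rad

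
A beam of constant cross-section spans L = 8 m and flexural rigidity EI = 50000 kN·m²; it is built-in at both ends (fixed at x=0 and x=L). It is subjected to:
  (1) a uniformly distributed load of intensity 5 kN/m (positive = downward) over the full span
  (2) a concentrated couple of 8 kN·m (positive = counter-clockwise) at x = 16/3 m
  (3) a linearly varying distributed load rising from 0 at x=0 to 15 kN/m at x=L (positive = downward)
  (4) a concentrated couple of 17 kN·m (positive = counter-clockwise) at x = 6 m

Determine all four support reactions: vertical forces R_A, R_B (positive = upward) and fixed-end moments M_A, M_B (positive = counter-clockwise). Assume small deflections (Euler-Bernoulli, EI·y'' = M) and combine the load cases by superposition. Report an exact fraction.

Load 1 — uniform load w=5 kN/m over full span:
  R_A = wL/2 = 5·8/2 = 20 kN
  M_A = wL²/12 = 5·8²/12 = 80/3 kN·m
  R_B = wL/2 = 5·8/2 = 20 kN
  M_B = -wL²/12 = -5·8²/12 = -80/3 kN·m
Load 2 — applied couple M₀=8 kN·m at a=16/3 m (b=L-a=8/3):
  R_A = 6M₀ab/L³ = 6·8·(16/3)·(8/3)/8³ = 4/3 kN
  M_A = M₀b(2a-b)/L² = 8·(8/3)·(2·(16/3)-(8/3))/8² = 8/3 kN·m
  R_B = -6M₀ab/L³ = -6·8·(16/3)·(8/3)/8³ = -4/3 kN
  M_B = M₀a(2b-a)/L² = 8·(16/3)·(2·(8/3)-(16/3))/8² = 0 kN·m
Load 3 — triangular load w₀=15 kN/m (0→w₀ over full span):
  R_A = 3w₀L/20 = 3·15·8/20 = 18 kN
  M_A = w₀L²/30 = 15·8²/30 = 32 kN·m
  R_B = 7w₀L/20 = 7·15·8/20 = 42 kN
  M_B = -w₀L²/20 = -15·8²/20 = -48 kN·m
Load 4 — applied couple M₀=17 kN·m at a=6 m (b=L-a=2):
  R_A = 6M₀ab/L³ = 6·17·6·2/8³ = 153/64 kN
  M_A = M₀b(2a-b)/L² = 17·2·(2·6-2)/8² = 85/16 kN·m
  R_B = -6M₀ab/L³ = -6·17·6·2/8³ = -153/64 kN
  M_B = M₀a(2b-a)/L² = 17·6·(2·2-6)/8² = -51/16 kN·m
Superposition: R_A = 8011/192 kN, M_A = 3199/48 kN·m, R_B = 11189/192 kN, M_B = -3737/48 kN·m

R_A = 8011/192 kN, M_A = 3199/48 kN·m, R_B = 11189/192 kN, M_B = -3737/48 kN·m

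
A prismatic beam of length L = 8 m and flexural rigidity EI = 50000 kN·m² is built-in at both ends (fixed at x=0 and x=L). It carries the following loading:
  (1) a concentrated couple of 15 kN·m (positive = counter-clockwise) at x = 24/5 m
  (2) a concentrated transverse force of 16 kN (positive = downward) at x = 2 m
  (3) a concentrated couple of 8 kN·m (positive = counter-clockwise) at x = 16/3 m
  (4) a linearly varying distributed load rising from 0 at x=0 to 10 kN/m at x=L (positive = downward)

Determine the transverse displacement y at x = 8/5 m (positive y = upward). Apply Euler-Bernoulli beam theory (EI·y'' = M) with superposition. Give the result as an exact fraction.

y(8/5) = -70052/87890625 m

Load 1 — applied couple M₀=15 kN·m at a=24/5 m (b=L-a=16/5):
  y_1 = (R_Ax³/6 - M_Ax²/2)/EI  [x≤a] with R_A=27/10, M_A=24/5 = ((27/10)·(8/5)³/6 - (24/5)·(8/5)²/2)/50000 = -168/1953125 m
Load 2 — point force P=16 kN at a=2 m (b=L-a=6):
  y_2 = -Pb²x²(3aL-(3a+b)x)/(6L³EI)  [x≤a] = -16·6²·(8/5)²·(3·2·8-(3·2+6)·(8/5))/(6·8³·50000) = -108/390625 m
Load 3 — applied couple M₀=8 kN·m at a=16/3 m (b=L-a=8/3):
  y_3 = (R_Ax³/6 - M_Ax²/2)/EI  [x≤a] with R_A=4/3, M_A=8/3 = ((4/3)·(8/5)³/6 - (8/3)·(8/5)²/2)/50000 = -176/3515625 m
Load 4 — triangular load w₀=10 kN/m (0→w₀ over full span):
  y_4 = -w₀x²(L-x)²(x+2L)/(120LEI) = -10·(8/5)²·(8-(8/5))²·((8/5)+2·8)/(120·8·50000) = -11264/29296875 m
Superposition: y = Σ y_i = -70052/87890625 m ≈ -0.000797 m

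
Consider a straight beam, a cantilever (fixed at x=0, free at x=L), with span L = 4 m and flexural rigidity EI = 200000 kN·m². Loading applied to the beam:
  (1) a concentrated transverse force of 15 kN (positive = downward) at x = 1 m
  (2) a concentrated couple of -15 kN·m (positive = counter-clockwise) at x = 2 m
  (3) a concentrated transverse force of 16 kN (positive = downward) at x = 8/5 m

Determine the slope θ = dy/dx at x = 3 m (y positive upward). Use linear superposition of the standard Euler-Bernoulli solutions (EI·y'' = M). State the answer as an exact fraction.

θ(3) = -2899/10000000 rad

Load 1 — point force P=15 kN at a=1 m (b=L-a=3):
  θ_1 = -Pa²/(2EI)  [x>a] = -15·1²/(2·200000) = -3/80000 rad
Load 2 — applied couple M₀=-15 kN·m at a=2 m (b=L-a=2):
  θ_2 = M₀a/EI  [x>a] = (-15)·2/200000 = -3/20000 rad
Load 3 — point force P=16 kN at a=8/5 m (b=L-a=12/5):
  θ_3 = -Pa²/(2EI)  [x>a] = -16·(8/5)²/(2·200000) = -8/78125 rad
Superposition: θ = Σ θ_i = -2899/10000000 rad ≈ -0.000290 rad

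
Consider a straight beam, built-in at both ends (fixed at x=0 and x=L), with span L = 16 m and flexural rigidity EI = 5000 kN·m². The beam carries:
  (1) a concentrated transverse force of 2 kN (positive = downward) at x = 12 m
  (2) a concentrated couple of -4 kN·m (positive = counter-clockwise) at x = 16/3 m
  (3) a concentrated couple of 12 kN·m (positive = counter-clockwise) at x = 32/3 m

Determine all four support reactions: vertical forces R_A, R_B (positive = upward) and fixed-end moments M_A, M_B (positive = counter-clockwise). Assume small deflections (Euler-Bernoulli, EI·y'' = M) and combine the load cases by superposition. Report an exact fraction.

R_A = 47/48 kN, M_A = 11/2 kN·m, R_B = 49/48 kN, M_B = -35/6 kN·m

Load 1 — point force P=2 kN at a=12 m (b=L-a=4):
  R_A = Pb²(3a+b)/L³ = 2·4²·(3·12+4)/16³ = 5/16 kN
  M_A = Pab²/L² = 2·12·4²/16² = 3/2 kN·m
  R_B = Pa²(a+3b)/L³ = 2·12²·(12+3·4)/16³ = 27/16 kN
  M_B = -Pa²b/L² = -2·12²·4/16² = -9/2 kN·m
Load 2 — applied couple M₀=-4 kN·m at a=16/3 m (b=L-a=32/3):
  R_A = 6M₀ab/L³ = 6·(-4)·(16/3)·(32/3)/16³ = -1/3 kN
  M_A = M₀b(2a-b)/L² = (-4)·(32/3)·(2·(16/3)-(32/3))/16² = 0 kN·m
  R_B = -6M₀ab/L³ = -6·(-4)·(16/3)·(32/3)/16³ = 1/3 kN
  M_B = M₀a(2b-a)/L² = (-4)·(16/3)·(2·(32/3)-(16/3))/16² = -4/3 kN·m
Load 3 — applied couple M₀=12 kN·m at a=32/3 m (b=L-a=16/3):
  R_A = 6M₀ab/L³ = 6·12·(32/3)·(16/3)/16³ = 1 kN
  M_A = M₀b(2a-b)/L² = 12·(16/3)·(2·(32/3)-(16/3))/16² = 4 kN·m
  R_B = -6M₀ab/L³ = -6·12·(32/3)·(16/3)/16³ = -1 kN
  M_B = M₀a(2b-a)/L² = 12·(32/3)·(2·(16/3)-(32/3))/16² = 0 kN·m
Superposition: R_A = 47/48 kN, M_A = 11/2 kN·m, R_B = 49/48 kN, M_B = -35/6 kN·m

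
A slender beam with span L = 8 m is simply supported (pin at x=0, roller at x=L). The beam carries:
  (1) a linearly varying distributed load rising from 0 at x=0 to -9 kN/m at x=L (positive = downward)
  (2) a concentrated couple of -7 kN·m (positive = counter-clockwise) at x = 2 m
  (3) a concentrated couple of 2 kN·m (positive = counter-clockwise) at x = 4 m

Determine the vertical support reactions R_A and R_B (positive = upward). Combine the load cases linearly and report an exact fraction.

Load 1 — triangular load w₀=-9 kN/m (0→w₀ over full span):
  R_A = w₀L/6 = (-9)·8/6 = -12 kN
  R_B = w₀L/3 = (-9)·8/3 = -24 kN
Load 2 — applied couple M₀=-7 kN·m at a=2 m (b=L-a=6):
  R_A = M₀/L = (-7)/8 = -7/8 kN
  R_B = -M₀/L = -(-7)/8 = 7/8 kN
Load 3 — applied couple M₀=2 kN·m at a=4 m (b=L-a=4):
  R_A = M₀/L = 2/8 = 1/4 kN
  R_B = -M₀/L = -2/8 = -1/4 kN
Superposition: R_A = -101/8 kN, R_B = -187/8 kN

R_A = -101/8 kN, R_B = -187/8 kN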